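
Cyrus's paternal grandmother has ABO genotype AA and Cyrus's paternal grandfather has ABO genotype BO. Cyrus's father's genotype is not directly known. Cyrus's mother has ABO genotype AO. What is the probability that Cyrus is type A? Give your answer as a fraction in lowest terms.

5/8

Cyrus's father's ABO genotype from AA × BO: 1/2 AB, 1/2 AO.
Crossing each possibility with the mother AO and summing P(type A): 1/2·1/2 + 1/2·3/4 = 5/8.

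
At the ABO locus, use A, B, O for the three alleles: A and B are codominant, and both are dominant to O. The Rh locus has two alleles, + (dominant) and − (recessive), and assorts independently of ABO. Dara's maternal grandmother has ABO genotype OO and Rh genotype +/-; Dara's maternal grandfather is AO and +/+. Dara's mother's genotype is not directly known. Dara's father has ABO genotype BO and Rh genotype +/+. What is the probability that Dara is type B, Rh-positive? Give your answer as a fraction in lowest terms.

3/8

Dara's mother's ABO genotype from OO × AO: 1/2 AO, 1/2 OO.
Crossing each possibility with the father BO and summing P(type B): 1/2·1/4 + 1/2·1/2 = 3/8.
Similarly for Rh via the mother's Rh distribution: P(Rh+) = 1.
Independent loci: 3/8 × 1 = 3/8.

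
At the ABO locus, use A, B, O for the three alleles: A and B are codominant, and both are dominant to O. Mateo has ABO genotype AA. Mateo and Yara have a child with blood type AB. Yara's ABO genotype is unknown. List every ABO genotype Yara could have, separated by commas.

AB, BB, BO

For each candidate genotype of Yara, check whether crossing it with AA can produce every observed child phenotype.
  AA → possible child types {A} ✗
  AB → possible child types {A, AB} ✓
  AO → possible child types {A} ✗
  BB → possible child types {AB} ✓
  BO → possible child types {A, AB} ✓
  OO → possible child types {A} ✗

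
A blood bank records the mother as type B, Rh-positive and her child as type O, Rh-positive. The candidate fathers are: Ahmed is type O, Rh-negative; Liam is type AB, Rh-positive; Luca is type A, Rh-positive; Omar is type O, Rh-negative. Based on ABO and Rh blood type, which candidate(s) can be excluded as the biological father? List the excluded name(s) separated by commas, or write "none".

Liam

A candidate is excluded only if no genotype consistent with his phenotype could produce a type O, Rh-positive child with a type B, Rh-positive mother.
Liam (type AB, Rh+): no genotype consistent with that phenotype can produce a type-O Rh+ child with a type-B mother.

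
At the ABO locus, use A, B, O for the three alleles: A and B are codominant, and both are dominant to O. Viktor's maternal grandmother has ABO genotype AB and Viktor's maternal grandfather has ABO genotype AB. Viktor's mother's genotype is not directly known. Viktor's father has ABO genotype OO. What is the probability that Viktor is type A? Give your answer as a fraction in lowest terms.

Viktor's mother's ABO genotype from AB × AB: 1/4 AA, 1/2 AB, 1/4 BB.
Crossing each possibility with the father OO and summing P(type A): 1/4·1 + 1/2·1/2 + 1/4·0 = 1/2.

1/2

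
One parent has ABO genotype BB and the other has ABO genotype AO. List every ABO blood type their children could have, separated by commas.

B, AB

Gametes from BB × AO give offspring ABO genotypes AB, BO, i.e. phenotypes B, AB.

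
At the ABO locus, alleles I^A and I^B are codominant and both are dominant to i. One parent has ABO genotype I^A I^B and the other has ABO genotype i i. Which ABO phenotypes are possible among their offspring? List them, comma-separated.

Gametes from I^A I^B × i i give offspring ABO genotypes I^A i, I^B i, i.e. phenotypes A, B.

A, B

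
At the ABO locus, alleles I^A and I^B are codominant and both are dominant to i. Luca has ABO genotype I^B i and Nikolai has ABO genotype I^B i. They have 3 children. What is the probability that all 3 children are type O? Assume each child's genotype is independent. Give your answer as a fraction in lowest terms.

1/64

ABO cross I^B i × I^B i → 1/4 O, 3/4 B.
So P(type O) = 1/4 per child.
All 3 independent: (1/4)^3 = 1/64.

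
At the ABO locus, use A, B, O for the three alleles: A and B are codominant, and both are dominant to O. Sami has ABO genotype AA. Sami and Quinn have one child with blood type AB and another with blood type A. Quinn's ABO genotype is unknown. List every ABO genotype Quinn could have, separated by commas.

AB, BO

For each candidate genotype of Quinn, check whether crossing it with AA can produce every observed child phenotype.
  AA → possible child types {A} ✗
  AB → possible child types {A, AB} ✓
  AO → possible child types {A} ✗
  BB → possible child types {AB} ✗
  BO → possible child types {A, AB} ✓
  OO → possible child types {A} ✗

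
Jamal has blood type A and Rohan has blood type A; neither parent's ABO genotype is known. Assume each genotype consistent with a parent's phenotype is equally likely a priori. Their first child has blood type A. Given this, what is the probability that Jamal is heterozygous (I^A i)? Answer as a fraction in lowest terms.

Possible genotypes: Jamal ∈ {I^A I^A, I^A i}; Rohan ∈ {I^A I^A, I^A i}.
Weight each parental genotype pair by prior × P(type-A child):
  I^A I^A × I^A I^A: posterior weight 4/15.
  I^A I^A × I^A i: posterior weight 4/15.
  I^A i × I^A I^A: posterior weight 4/15.
  I^A i × I^A i: posterior weight 1/5.
Sum the posterior weight over pairs where Jamal is I^A i: 7/15.

7/15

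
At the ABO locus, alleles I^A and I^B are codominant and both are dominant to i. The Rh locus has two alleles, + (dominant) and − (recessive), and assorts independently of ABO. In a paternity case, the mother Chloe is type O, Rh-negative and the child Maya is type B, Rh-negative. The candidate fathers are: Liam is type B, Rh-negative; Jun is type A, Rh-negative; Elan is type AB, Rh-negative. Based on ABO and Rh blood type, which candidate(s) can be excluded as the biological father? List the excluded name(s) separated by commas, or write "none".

Jun

A candidate is excluded only if no genotype consistent with his phenotype could produce a type B, Rh-negative child with a type O, Rh-negative mother.
Jun (type A, Rh-): no genotype consistent with that phenotype can produce a type-B Rh- child with a type-O mother.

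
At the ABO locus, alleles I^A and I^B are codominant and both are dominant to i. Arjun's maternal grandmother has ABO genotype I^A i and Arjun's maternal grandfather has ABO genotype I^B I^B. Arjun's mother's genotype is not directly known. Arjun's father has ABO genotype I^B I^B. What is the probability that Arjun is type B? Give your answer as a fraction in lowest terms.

Arjun's mother's ABO genotype from I^A i × I^B I^B: 1/2 I^A I^B, 1/2 I^B i.
Crossing each possibility with the father I^B I^B and summing P(type B): 1/2·1/2 + 1/2·1 = 3/4.

3/4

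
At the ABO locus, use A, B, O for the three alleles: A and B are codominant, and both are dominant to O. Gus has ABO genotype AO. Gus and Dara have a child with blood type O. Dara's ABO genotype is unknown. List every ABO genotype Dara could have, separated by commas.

AO, BO, OO

For each candidate genotype of Dara, check whether crossing it with AO can produce every observed child phenotype.
  AA → possible child types {A} ✗
  AB → possible child types {A, B, AB} ✗
  AO → possible child types {O, A} ✓
  BB → possible child types {B, AB} ✗
  BO → possible child types {O, A, B, AB} ✓
  OO → possible child types {O, A} ✓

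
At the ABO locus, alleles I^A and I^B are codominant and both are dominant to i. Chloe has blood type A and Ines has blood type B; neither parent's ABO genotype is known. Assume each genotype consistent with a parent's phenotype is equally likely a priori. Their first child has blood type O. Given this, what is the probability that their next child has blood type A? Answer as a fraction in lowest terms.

Possible genotypes: Chloe ∈ {I^A I^A, I^A i}; Ines ∈ {I^B I^B, I^B i}.
Weight each parental genotype pair by prior × P(type-O child):
  I^A i × I^B i: posterior weight 1; P(next child type A) = 1/4.
Weighted sum = 1/4.

1/4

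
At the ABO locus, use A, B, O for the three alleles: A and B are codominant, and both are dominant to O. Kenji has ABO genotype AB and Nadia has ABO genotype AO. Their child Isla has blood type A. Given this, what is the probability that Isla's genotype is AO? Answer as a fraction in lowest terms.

1/2

Cross AB × AO → 1/4 AA, 1/4 AB, 1/4 AO, 1/4 BO.
Type-A genotypes among offspring: AA (1/4), AO (1/4); total 1/2.
P(AO | type A) = (1/4) / (1/2) = 1/2.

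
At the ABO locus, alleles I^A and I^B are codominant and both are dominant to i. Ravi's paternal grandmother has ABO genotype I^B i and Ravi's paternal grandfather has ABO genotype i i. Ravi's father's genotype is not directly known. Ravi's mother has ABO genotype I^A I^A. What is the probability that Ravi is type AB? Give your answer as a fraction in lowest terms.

Ravi's father's ABO genotype from I^B i × i i: 1/2 I^B i, 1/2 i i.
Crossing each possibility with the mother I^A I^A and summing P(type AB): 1/2·1/2 + 1/2·0 = 1/4.

1/4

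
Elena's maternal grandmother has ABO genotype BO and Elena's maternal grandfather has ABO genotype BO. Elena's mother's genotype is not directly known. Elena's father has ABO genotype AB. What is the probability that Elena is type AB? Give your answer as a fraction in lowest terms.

1/4

Elena's mother's ABO genotype from BO × BO: 1/4 BB, 1/2 BO, 1/4 OO.
Crossing each possibility with the father AB and summing P(type AB): 1/4·1/2 + 1/2·1/4 + 1/4·0 = 1/4.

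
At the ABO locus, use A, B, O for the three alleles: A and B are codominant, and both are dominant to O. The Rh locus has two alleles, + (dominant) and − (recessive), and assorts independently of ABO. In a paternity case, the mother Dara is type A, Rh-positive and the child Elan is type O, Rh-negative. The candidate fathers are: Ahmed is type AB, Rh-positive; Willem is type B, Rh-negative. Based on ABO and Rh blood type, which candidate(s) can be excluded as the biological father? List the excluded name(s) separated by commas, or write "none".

Ahmed

A candidate is excluded only if no genotype consistent with his phenotype could produce a type O, Rh-negative child with a type A, Rh-positive mother.
Ahmed (type AB, Rh+): no genotype consistent with that phenotype can produce a type-O Rh- child with a type-A mother.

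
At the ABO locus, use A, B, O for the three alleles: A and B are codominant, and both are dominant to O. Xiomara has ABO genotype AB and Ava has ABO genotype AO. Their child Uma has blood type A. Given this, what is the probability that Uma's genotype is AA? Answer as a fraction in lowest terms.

Cross AB × AO → 1/4 AA, 1/4 AB, 1/4 AO, 1/4 BO.
Type-A genotypes among offspring: AA (1/4), AO (1/4); total 1/2.
P(AA | type A) = (1/4) / (1/2) = 1/2.

1/2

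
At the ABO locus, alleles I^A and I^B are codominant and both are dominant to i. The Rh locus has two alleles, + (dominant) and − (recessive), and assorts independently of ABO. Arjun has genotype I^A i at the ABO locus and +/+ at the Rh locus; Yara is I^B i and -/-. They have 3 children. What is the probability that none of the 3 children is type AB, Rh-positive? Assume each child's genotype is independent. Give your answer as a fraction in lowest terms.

27/64

ABO cross I^A i × I^B i → 1/4 O, 1/4 A, 1/4 B, 1/4 AB.
Rh cross +/+ × -/- → 1 Rh+; so P(type AB, Rh-positive) = 1/4 × 1 = 1/4 per child.
P(not type AB, Rh-positive) = 3/4 for one child; (3/4)^3 = 27/64.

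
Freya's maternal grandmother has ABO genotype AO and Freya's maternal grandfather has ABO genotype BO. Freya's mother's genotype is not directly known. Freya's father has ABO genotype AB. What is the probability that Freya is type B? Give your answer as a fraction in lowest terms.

Freya's mother's ABO genotype from AO × BO: 1/4 AB, 1/4 AO, 1/4 BO, 1/4 OO.
Crossing each possibility with the father AB and summing P(type B): 1/4·1/4 + 1/4·1/4 + 1/4·1/2 + 1/4·1/2 = 3/8.

3/8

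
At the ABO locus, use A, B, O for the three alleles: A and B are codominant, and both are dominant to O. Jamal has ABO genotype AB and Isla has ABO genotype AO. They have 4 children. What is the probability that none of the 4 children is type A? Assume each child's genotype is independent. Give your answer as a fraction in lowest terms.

1/16

ABO cross AB × AO → 1/2 A, 1/4 B, 1/4 AB.
So P(type A) = 1/2 per child.
P(not type A) = 1/2 for one child; (1/2)^4 = 1/16.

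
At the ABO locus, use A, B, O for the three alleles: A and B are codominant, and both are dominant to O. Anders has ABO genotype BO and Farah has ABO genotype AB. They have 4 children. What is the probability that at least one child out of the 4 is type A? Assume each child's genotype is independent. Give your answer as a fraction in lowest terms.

175/256

ABO cross BO × AB → 1/4 A, 1/2 B, 1/4 AB.
So P(type A) = 1/4 per child.
P(none) = (3/4)^4 = 81/256; P(at least one) = 1 − 81/256 = 175/256.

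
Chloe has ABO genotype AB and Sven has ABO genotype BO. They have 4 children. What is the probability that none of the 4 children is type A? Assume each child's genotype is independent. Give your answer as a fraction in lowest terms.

81/256

ABO cross AB × BO → 1/4 A, 1/2 B, 1/4 AB.
So P(type A) = 1/4 per child.
P(not type A) = 3/4 for one child; (3/4)^4 = 81/256.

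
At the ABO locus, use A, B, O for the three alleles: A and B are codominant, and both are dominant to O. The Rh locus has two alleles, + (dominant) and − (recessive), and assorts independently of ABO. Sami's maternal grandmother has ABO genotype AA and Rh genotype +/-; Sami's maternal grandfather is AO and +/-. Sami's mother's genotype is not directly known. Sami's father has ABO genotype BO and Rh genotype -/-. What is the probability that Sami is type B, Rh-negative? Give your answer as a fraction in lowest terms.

1/16

Sami's mother's ABO genotype from AA × AO: 1/2 AA, 1/2 AO.
Crossing each possibility with the father BO and summing P(type B): 1/2·0 + 1/2·1/4 = 1/8.
Similarly for Rh via the mother's Rh distribution: P(Rh-) = 1/2.
Independent loci: 1/8 × 1/2 = 1/16.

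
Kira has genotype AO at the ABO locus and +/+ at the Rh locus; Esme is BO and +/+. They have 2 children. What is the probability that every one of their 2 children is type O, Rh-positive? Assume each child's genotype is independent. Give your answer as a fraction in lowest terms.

1/16

ABO cross AO × BO → 1/4 O, 1/4 A, 1/4 B, 1/4 AB.
Rh cross +/+ × +/+ → 1 Rh+; so P(type O, Rh-positive) = 1/4 × 1 = 1/4 per child.
All 2 independent: (1/4)^2 = 1/16.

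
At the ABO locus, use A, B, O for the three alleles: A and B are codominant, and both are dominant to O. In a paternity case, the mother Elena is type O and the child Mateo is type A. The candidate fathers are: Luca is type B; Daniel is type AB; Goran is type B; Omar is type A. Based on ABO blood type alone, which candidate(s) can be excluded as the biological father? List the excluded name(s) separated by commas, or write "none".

A candidate is excluded only if no genotype consistent with his phenotype could produce a type A child with a type O mother.
Luca (type B): no genotype consistent with that phenotype can produce a type-A child with a type-O mother.
Goran (type B): no genotype consistent with that phenotype can produce a type-A child with a type-O mother.

Luca, Goran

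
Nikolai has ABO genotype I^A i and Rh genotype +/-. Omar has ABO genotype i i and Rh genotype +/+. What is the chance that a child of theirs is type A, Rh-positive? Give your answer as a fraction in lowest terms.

1/2

ABO cross I^A i × i i → offspring phenotypes: 1/2 O, 1/2 A.
Rh cross +/- × +/+ → 1 Rh+.
Independent loci: P(type A, Rh-positive) = 1/2 × 1 = 1/2.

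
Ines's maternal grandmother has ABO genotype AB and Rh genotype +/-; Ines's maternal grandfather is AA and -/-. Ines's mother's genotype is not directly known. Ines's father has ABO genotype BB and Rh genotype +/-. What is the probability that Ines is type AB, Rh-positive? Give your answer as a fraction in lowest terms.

Ines's mother's ABO genotype from AB × AA: 1/2 AA, 1/2 AB.
Crossing each possibility with the father BB and summing P(type AB): 1/2·1 + 1/2·1/2 = 3/4.
Similarly for Rh via the mother's Rh distribution: P(Rh+) = 5/8.
Independent loci: 3/4 × 5/8 = 15/32.

15/32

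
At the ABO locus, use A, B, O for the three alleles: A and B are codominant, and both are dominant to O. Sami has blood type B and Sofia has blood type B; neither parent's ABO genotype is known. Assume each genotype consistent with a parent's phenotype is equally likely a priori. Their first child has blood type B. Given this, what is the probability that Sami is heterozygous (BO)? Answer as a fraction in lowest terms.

Possible genotypes: Sami ∈ {BB, BO}; Sofia ∈ {BB, BO}.
Weight each parental genotype pair by prior × P(type-B child):
  BB × BB: posterior weight 4/15.
  BB × BO: posterior weight 4/15.
  BO × BB: posterior weight 4/15.
  BO × BO: posterior weight 1/5.
Sum the posterior weight over pairs where Sami is BO: 7/15.

7/15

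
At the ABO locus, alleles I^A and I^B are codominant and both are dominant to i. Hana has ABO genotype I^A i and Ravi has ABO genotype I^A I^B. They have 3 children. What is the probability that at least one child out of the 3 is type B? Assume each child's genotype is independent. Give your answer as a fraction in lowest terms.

ABO cross I^A i × I^A I^B → 1/2 A, 1/4 B, 1/4 AB.
So P(type B) = 1/4 per child.
P(none) = (3/4)^3 = 27/64; P(at least one) = 1 − 27/64 = 37/64.

37/64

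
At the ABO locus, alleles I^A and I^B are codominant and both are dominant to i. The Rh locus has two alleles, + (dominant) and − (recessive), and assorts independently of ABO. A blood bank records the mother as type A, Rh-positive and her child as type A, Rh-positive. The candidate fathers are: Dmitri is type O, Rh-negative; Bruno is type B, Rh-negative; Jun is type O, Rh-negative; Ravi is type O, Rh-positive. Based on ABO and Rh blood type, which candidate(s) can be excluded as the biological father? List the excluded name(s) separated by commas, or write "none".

none

A candidate is excluded only if no genotype consistent with his phenotype could produce a type A, Rh-positive child with a type A, Rh-positive mother.
Every candidate has at least one consistent genotype combination, so none can be excluded.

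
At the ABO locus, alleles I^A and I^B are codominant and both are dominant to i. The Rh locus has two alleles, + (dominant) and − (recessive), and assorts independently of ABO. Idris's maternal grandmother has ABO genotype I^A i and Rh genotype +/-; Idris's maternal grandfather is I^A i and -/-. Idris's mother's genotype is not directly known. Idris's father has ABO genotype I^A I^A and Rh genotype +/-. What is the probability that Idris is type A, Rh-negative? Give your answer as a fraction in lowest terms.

Idris's mother's ABO genotype from I^A i × I^A i: 1/4 I^A I^A, 1/2 I^A i, 1/4 i i.
Crossing each possibility with the father I^A I^A and summing P(type A): 1/4·1 + 1/2·1 + 1/4·1 = 1.
Similarly for Rh via the mother's Rh distribution: P(Rh-) = 3/8.
Independent loci: 1 × 3/8 = 3/8.

3/8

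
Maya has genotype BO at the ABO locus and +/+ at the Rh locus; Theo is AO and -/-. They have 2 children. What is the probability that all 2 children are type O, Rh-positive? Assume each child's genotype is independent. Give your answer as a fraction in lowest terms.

ABO cross BO × AO → 1/4 O, 1/4 A, 1/4 B, 1/4 AB.
Rh cross +/+ × -/- → 1 Rh+; so P(type O, Rh-positive) = 1/4 × 1 = 1/4 per child.
All 2 independent: (1/4)^2 = 1/16.

1/16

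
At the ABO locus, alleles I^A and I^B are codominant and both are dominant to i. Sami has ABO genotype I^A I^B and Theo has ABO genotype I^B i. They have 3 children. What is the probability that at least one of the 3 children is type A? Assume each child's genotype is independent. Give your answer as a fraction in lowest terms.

ABO cross I^A I^B × I^B i → 1/4 A, 1/2 B, 1/4 AB.
So P(type A) = 1/4 per child.
P(none) = (3/4)^3 = 27/64; P(at least one) = 1 − 27/64 = 37/64.

37/64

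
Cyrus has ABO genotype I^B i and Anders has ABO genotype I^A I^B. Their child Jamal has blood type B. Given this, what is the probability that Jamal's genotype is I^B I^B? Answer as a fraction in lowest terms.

1/2

Cross I^B i × I^A I^B → 1/4 I^A I^B, 1/4 I^A i, 1/4 I^B I^B, 1/4 I^B i.
Type-B genotypes among offspring: I^B I^B (1/4), I^B i (1/4); total 1/2.
P(I^B I^B | type B) = (1/4) / (1/2) = 1/2.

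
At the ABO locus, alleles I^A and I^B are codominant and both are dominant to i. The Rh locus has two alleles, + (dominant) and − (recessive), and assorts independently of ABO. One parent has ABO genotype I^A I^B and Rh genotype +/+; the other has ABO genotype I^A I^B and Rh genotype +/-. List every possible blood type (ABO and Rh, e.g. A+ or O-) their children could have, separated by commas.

A+, B+, AB+

Gametes from I^A I^B × I^A I^B give offspring ABO genotypes I^A I^A, I^A I^B, I^B I^B, i.e. phenotypes A, B, AB.
Rh cross +/+ × +/- → phenotypes Rh+.
Combining independently: A+, B+, AB+.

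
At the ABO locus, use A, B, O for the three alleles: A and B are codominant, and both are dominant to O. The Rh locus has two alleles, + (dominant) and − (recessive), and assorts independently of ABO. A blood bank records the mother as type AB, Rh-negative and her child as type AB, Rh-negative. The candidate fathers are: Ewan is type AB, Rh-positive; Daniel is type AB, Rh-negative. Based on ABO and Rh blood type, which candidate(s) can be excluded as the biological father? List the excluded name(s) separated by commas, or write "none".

A candidate is excluded only if no genotype consistent with his phenotype could produce a type AB, Rh-negative child with a type AB, Rh-negative mother.
Every candidate has at least one consistent genotype combination, so none can be excluded.

none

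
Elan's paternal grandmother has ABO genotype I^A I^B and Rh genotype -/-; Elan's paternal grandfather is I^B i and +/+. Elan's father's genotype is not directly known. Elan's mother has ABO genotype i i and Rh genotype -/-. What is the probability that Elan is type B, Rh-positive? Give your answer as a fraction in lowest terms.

Elan's father's ABO genotype from I^A I^B × I^B i: 1/4 I^A I^B, 1/4 I^A i, 1/4 I^B I^B, 1/4 I^B i.
Crossing each possibility with the mother i i and summing P(type B): 1/4·1/2 + 1/4·0 + 1/4·1 + 1/4·1/2 = 1/2.
Similarly for Rh via the father's Rh distribution: P(Rh+) = 1/2.
Independent loci: 1/2 × 1/2 = 1/4.

1/4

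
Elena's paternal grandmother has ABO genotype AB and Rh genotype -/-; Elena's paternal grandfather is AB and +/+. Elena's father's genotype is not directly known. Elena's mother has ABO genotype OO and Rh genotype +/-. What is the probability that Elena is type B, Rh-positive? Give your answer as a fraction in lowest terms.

3/8

Elena's father's ABO genotype from AB × AB: 1/4 AA, 1/2 AB, 1/4 BB.
Crossing each possibility with the mother OO and summing P(type B): 1/4·0 + 1/2·1/2 + 1/4·1 = 1/2.
Similarly for Rh via the father's Rh distribution: P(Rh+) = 3/4.
Independent loci: 1/2 × 3/4 = 3/8.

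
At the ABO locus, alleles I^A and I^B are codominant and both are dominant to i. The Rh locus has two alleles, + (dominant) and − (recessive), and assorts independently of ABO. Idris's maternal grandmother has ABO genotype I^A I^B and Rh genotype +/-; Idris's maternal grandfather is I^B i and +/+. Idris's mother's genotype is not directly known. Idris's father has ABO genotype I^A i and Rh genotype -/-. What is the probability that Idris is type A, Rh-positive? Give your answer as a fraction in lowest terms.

9/32

Idris's mother's ABO genotype from I^A I^B × I^B i: 1/4 I^A I^B, 1/4 I^A i, 1/4 I^B I^B, 1/4 I^B i.
Crossing each possibility with the father I^A i and summing P(type A): 1/4·1/2 + 1/4·3/4 + 1/4·0 + 1/4·1/4 = 3/8.
Similarly for Rh via the mother's Rh distribution: P(Rh+) = 3/4.
Independent loci: 3/8 × 3/4 = 9/32.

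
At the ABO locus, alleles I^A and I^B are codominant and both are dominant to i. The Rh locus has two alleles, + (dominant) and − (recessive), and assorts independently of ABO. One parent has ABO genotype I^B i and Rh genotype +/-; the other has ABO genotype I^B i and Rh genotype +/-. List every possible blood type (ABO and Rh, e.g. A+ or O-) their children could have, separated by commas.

Gametes from I^B i × I^B i give offspring ABO genotypes I^B I^B, I^B i, i i, i.e. phenotypes O, B.
Rh cross +/- × +/- → phenotypes Rh+, Rh-.
Combining independently: O+, O-, B+, B-.

O+, O-, B+, B-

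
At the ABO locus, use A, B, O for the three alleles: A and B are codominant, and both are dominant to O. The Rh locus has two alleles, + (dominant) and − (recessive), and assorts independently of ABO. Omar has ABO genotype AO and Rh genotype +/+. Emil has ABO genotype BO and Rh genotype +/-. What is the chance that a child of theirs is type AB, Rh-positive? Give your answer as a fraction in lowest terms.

1/4

ABO cross AO × BO → offspring phenotypes: 1/4 O, 1/4 A, 1/4 B, 1/4 AB.
Rh cross +/+ × +/- → 1 Rh+.
Independent loci: P(type AB, Rh-positive) = 1/4 × 1 = 1/4.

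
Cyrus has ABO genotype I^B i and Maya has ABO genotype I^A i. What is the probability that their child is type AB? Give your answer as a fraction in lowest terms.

1/4

ABO cross I^B i × I^A i → offspring phenotypes: 1/4 O, 1/4 A, 1/4 B, 1/4 AB.
So P(type AB) = 1/4.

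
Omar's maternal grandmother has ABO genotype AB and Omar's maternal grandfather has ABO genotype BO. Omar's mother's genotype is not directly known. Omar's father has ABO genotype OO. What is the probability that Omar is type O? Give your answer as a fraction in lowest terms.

1/4

Omar's mother's ABO genotype from AB × BO: 1/4 AB, 1/4 AO, 1/4 BB, 1/4 BO.
Crossing each possibility with the father OO and summing P(type O): 1/4·0 + 1/4·1/2 + 1/4·0 + 1/4·1/2 = 1/4.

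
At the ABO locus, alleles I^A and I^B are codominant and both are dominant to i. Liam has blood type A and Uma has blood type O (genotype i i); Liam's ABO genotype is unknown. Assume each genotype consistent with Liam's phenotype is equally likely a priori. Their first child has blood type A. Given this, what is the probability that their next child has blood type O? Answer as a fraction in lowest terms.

Possible genotypes: Liam ∈ {I^A I^A, I^A i}; Uma ∈ {i i}.
Weight each parental genotype pair by prior × P(type-A child):
  I^A I^A × i i: posterior weight 2/3; P(next child type O) = 0.
  I^A i × i i: posterior weight 1/3; P(next child type O) = 1/2.
Weighted sum = 1/6.

1/6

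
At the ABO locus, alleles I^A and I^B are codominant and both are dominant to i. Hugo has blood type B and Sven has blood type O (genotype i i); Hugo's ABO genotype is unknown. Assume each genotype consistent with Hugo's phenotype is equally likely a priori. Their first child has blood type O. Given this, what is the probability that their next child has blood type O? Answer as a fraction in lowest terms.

1/2

Possible genotypes: Hugo ∈ {I^B I^B, I^B i}; Sven ∈ {i i}.
Weight each parental genotype pair by prior × P(type-O child):
  I^B i × i i: posterior weight 1; P(next child type O) = 1/2.
Weighted sum = 1/2.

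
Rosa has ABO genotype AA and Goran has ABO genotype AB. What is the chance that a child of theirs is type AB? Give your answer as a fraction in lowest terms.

1/2

ABO cross AA × AB → offspring phenotypes: 1/2 A, 1/2 AB.
So P(type AB) = 1/2.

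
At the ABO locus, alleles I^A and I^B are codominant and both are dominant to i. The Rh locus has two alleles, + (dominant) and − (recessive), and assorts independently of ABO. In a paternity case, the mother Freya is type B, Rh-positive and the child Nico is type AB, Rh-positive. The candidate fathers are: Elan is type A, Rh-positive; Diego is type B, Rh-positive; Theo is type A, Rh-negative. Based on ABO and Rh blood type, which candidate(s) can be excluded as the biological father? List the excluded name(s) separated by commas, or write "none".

A candidate is excluded only if no genotype consistent with his phenotype could produce a type AB, Rh-positive child with a type B, Rh-positive mother.
Diego (type B, Rh+): no genotype consistent with that phenotype can produce a type-AB Rh+ child with a type-B mother.

Diego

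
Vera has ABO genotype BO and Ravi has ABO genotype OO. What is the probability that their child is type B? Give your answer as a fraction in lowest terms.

ABO cross BO × OO → offspring phenotypes: 1/2 O, 1/2 B.
So P(type B) = 1/2.

1/2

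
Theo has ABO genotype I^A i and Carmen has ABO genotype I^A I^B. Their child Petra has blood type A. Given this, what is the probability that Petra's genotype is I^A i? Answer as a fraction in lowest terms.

1/2

Cross I^A i × I^A I^B → 1/4 I^A I^A, 1/4 I^A I^B, 1/4 I^A i, 1/4 I^B i.
Type-A genotypes among offspring: I^A I^A (1/4), I^A i (1/4); total 1/2.
P(I^A i | type A) = (1/4) / (1/2) = 1/2.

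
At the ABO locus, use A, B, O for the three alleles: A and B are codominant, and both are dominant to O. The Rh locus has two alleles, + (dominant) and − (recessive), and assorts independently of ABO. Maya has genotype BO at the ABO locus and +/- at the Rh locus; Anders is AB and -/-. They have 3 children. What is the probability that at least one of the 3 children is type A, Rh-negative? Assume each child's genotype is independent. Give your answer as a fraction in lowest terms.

ABO cross BO × AB → 1/4 A, 1/2 B, 1/4 AB.
Rh cross +/- × -/- → 1/2 Rh+, 1/2 Rh-; so P(type A, Rh-negative) = 1/4 × 1/2 = 1/8 per child.
P(none) = (7/8)^3 = 343/512; P(at least one) = 1 − 343/512 = 169/512.

169/512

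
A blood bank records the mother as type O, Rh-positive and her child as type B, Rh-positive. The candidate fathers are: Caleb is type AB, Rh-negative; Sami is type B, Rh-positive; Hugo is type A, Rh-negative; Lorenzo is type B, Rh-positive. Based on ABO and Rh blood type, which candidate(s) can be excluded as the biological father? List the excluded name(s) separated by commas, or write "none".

A candidate is excluded only if no genotype consistent with his phenotype could produce a type B, Rh-positive child with a type O, Rh-positive mother.
Hugo (type A, Rh-): no genotype consistent with that phenotype can produce a type-B Rh+ child with a type-O mother.

Hugo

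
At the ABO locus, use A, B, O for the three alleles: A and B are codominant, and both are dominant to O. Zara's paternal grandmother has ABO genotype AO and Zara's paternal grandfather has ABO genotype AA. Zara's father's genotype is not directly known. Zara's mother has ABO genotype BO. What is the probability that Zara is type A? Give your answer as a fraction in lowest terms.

3/8

Zara's father's ABO genotype from AO × AA: 1/2 AA, 1/2 AO.
Crossing each possibility with the mother BO and summing P(type A): 1/2·1/2 + 1/2·1/4 = 3/8.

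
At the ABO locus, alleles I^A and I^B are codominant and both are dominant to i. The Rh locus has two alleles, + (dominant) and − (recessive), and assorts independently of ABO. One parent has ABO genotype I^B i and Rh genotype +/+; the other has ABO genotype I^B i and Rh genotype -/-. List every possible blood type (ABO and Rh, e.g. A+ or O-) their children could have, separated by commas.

Gametes from I^B i × I^B i give offspring ABO genotypes I^B I^B, I^B i, i i, i.e. phenotypes O, B.
Rh cross +/+ × -/- → phenotypes Rh+.
Combining independently: O+, B+.

O+, B+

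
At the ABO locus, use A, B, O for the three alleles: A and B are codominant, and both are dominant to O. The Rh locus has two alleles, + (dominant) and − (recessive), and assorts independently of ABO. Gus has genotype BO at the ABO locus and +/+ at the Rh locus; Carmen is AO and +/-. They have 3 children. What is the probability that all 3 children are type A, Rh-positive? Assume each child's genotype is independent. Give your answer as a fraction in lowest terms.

1/64

ABO cross BO × AO → 1/4 O, 1/4 A, 1/4 B, 1/4 AB.
Rh cross +/+ × +/- → 1 Rh+; so P(type A, Rh-positive) = 1/4 × 1 = 1/4 per child.
All 3 independent: (1/4)^3 = 1/64.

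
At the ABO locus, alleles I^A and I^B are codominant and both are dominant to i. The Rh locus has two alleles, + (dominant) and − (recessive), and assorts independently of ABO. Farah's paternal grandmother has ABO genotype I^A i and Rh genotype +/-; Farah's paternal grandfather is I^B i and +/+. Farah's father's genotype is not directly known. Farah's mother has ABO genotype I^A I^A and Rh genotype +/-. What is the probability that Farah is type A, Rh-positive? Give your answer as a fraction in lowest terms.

21/32

Farah's father's ABO genotype from I^A i × I^B i: 1/4 I^A I^B, 1/4 I^A i, 1/4 I^B i, 1/4 i i.
Crossing each possibility with the mother I^A I^A and summing P(type A): 1/4·1/2 + 1/4·1 + 1/4·1/2 + 1/4·1 = 3/4.
Similarly for Rh via the father's Rh distribution: P(Rh+) = 7/8.
Independent loci: 3/4 × 7/8 = 21/32.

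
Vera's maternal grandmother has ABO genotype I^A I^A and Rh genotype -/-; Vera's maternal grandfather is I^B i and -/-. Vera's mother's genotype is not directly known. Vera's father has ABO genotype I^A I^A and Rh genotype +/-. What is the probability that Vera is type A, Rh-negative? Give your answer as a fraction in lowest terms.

3/8

Vera's mother's ABO genotype from I^A I^A × I^B i: 1/2 I^A I^B, 1/2 I^A i.
Crossing each possibility with the father I^A I^A and summing P(type A): 1/2·1/2 + 1/2·1 = 3/4.
Similarly for Rh via the mother's Rh distribution: P(Rh-) = 1/2.
Independent loci: 3/4 × 1/2 = 3/8.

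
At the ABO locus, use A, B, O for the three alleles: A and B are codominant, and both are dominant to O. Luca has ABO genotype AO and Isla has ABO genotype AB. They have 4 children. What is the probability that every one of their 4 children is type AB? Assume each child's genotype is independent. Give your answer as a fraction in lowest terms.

1/256

ABO cross AO × AB → 1/2 A, 1/4 B, 1/4 AB.
So P(type AB) = 1/4 per child.
All 4 independent: (1/4)^4 = 1/256.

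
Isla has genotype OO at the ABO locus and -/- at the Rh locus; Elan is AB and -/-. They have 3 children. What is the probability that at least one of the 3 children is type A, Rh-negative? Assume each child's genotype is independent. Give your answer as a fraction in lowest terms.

ABO cross OO × AB → 1/2 A, 1/2 B.
Rh cross -/- × -/- → 1 Rh-; so P(type A, Rh-negative) = 1/2 × 1 = 1/2 per child.
P(none) = (1/2)^3 = 1/8; P(at least one) = 1 − 1/8 = 7/8.

7/8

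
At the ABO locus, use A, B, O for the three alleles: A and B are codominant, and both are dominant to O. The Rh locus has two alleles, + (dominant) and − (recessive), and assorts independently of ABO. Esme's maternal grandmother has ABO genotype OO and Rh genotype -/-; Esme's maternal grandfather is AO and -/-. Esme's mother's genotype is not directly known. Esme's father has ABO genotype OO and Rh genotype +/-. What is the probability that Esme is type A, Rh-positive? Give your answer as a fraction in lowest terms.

Esme's mother's ABO genotype from OO × AO: 1/2 AO, 1/2 OO.
Crossing each possibility with the father OO and summing P(type A): 1/2·1/2 + 1/2·0 = 1/4.
Similarly for Rh via the mother's Rh distribution: P(Rh+) = 1/2.
Independent loci: 1/4 × 1/2 = 1/8.

1/8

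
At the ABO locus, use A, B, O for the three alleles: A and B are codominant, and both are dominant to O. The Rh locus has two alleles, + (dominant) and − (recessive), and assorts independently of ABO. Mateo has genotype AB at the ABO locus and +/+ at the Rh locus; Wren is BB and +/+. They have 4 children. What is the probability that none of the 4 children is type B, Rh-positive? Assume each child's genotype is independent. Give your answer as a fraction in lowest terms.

ABO cross AB × BB → 1/2 B, 1/2 AB.
Rh cross +/+ × +/+ → 1 Rh+; so P(type B, Rh-positive) = 1/2 × 1 = 1/2 per child.
P(not type B, Rh-positive) = 1/2 for one child; (1/2)^4 = 1/16.

1/16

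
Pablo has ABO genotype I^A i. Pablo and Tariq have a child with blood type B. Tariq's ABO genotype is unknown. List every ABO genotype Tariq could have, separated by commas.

For each candidate genotype of Tariq, check whether crossing it with I^A i can produce every observed child phenotype.
  I^A I^A → possible child types {A} ✗
  I^A I^B → possible child types {A, B, AB} ✓
  I^A i → possible child types {O, A} ✗
  I^B I^B → possible child types {B, AB} ✓
  I^B i → possible child types {O, A, B, AB} ✓
  i i → possible child types {O, A} ✗

I^A I^B, I^B I^B, I^B i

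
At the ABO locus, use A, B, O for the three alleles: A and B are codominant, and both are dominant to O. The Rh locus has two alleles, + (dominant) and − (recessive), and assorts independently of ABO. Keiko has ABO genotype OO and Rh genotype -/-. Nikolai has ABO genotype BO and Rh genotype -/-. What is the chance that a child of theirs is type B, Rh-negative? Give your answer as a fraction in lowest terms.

1/2

ABO cross OO × BO → offspring phenotypes: 1/2 O, 1/2 B.
Rh cross -/- × -/- → 1 Rh-.
Independent loci: P(type B, Rh-negative) = 1/2 × 1 = 1/2.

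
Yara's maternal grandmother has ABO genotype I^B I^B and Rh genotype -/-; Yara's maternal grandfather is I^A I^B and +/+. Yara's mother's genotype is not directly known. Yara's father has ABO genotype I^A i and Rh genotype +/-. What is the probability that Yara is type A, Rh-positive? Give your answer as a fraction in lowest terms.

3/16

Yara's mother's ABO genotype from I^B I^B × I^A I^B: 1/2 I^A I^B, 1/2 I^B I^B.
Crossing each possibility with the father I^A i and summing P(type A): 1/2·1/2 + 1/2·0 = 1/4.
Similarly for Rh via the mother's Rh distribution: P(Rh+) = 3/4.
Independent loci: 1/4 × 3/4 = 3/16.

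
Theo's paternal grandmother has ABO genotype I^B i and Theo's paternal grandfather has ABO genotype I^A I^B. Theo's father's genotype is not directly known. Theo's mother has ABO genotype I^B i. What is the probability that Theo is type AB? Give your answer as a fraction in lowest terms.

1/8

Theo's father's ABO genotype from I^B i × I^A I^B: 1/4 I^A I^B, 1/4 I^A i, 1/4 I^B I^B, 1/4 I^B i.
Crossing each possibility with the mother I^B i and summing P(type AB): 1/4·1/4 + 1/4·1/4 + 1/4·0 + 1/4·0 = 1/8.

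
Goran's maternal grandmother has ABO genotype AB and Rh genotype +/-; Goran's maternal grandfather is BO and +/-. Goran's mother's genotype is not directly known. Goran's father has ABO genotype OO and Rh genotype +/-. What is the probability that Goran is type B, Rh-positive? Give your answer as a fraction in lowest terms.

Goran's mother's ABO genotype from AB × BO: 1/4 AB, 1/4 AO, 1/4 BB, 1/4 BO.
Crossing each possibility with the father OO and summing P(type B): 1/4·1/2 + 1/4·0 + 1/4·1 + 1/4·1/2 = 1/2.
Similarly for Rh via the mother's Rh distribution: P(Rh+) = 3/4.
Independent loci: 1/2 × 3/4 = 3/8.

3/8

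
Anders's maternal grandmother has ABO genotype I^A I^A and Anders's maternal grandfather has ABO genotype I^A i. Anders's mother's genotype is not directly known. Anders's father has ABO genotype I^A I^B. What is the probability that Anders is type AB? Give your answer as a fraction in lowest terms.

3/8

Anders's mother's ABO genotype from I^A I^A × I^A i: 1/2 I^A I^A, 1/2 I^A i.
Crossing each possibility with the father I^A I^B and summing P(type AB): 1/2·1/2 + 1/2·1/4 = 3/8.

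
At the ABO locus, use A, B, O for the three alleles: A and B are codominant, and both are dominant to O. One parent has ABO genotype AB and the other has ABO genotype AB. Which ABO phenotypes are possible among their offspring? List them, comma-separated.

A, B, AB

Gametes from AB × AB give offspring ABO genotypes AA, AB, BB, i.e. phenotypes A, B, AB.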